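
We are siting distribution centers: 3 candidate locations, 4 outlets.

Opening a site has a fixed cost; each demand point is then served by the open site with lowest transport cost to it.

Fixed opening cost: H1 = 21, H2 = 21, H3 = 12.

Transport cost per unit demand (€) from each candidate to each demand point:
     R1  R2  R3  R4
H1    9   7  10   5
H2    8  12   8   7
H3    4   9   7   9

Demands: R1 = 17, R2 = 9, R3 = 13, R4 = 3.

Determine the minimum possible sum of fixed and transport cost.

270

Open {H1, H3}: assign each demand point to its cheapest open site.
  R1→H3 17×4=68, R2→H1 9×7=63, R3→H3 13×7=91, R4→H1 3×5=15
  transport cost 237, fixed 33 → total 270.
Compare {H3}: transport cost 267 + fixed 12 = 279.
Compare {H1, H2, H3}: transport cost 237 + fixed 54 = 291.
Compare {H2, H3}: transport cost 261 + fixed 33 = 294.
All other subsets cost ≥ 279. Minimum total cost: 270.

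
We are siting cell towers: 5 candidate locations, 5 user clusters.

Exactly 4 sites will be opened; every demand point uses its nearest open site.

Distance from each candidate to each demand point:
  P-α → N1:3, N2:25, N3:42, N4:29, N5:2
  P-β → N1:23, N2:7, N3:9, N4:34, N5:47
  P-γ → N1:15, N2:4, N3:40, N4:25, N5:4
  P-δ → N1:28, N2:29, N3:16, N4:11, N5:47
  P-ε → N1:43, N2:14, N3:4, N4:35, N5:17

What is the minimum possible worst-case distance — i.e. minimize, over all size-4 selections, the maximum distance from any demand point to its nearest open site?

11

Open {P-α, P-β, P-γ, P-δ}.
  Farthest demand point is N4 at distance 11 (to P-δ); all others are ≤ 11.
With {P-α, P-β, P-δ, P-ε} the worst case is 11.
With {P-α, P-γ, P-δ, P-ε} the worst case is 11.
No size-4 selection achieves below 11.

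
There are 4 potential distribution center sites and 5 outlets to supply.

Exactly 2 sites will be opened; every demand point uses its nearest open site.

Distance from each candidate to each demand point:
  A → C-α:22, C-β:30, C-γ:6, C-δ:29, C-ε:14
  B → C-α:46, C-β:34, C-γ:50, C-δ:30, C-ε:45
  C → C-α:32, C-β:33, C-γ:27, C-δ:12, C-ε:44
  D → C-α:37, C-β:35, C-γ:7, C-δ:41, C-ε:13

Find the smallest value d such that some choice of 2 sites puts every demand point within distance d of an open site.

Open {A, B}.
  Farthest demand point is C-β at distance 30 (to A); all others are ≤ 30.
With {A, C} the worst case is 30.
With {A, D} the worst case is 30.
No size-2 selection achieves below 30.

30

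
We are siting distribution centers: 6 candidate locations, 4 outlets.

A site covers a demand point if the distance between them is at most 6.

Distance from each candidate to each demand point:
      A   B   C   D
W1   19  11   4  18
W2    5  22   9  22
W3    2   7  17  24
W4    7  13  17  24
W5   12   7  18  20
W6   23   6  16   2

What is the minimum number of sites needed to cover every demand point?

3

Coverage sets (demand points within 6 of each site):
  W1: {C}
  W2: {A}
  W3: {A}
  W4: {}
  W5: {}
  W6: {B, D}
No 2 sites suffice: every size-2 union leaves at least one demand point uncovered.
But {W1, W2, W6} covers everything, so the minimum is 3.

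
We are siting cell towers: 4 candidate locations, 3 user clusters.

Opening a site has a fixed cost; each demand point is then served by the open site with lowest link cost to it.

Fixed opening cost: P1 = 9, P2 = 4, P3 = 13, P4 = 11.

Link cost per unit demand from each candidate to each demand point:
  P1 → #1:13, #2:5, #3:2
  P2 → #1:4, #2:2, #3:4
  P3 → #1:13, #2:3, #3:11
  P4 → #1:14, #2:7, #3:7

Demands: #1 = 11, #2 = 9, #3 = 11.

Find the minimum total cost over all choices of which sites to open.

97

Open {P1, P2}: assign each demand point to its cheapest open site.
  #1→P2 11×4=44, #2→P2 9×2=18, #3→P1 11×2=22
  link cost 84, fixed 13 → total 97.
Compare {P1, P2, P4}: link cost 84 + fixed 24 = 108.
Compare {P2}: link cost 106 + fixed 4 = 110.
Compare {P1, P2, P3}: link cost 84 + fixed 26 = 110.
All other subsets cost ≥ 108. Minimum total cost: 97.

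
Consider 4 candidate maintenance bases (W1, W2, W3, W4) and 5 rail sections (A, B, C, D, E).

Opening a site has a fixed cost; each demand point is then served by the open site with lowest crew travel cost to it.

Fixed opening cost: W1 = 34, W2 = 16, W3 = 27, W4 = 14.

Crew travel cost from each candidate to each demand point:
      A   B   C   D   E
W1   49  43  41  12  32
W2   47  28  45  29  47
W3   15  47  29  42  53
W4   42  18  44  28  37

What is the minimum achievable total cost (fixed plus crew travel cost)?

Open {W3, W4}: assign each demand point to its cheapest open site.
  A→W3 15, B→W4 18, C→W3 29, D→W4 28, E→W4 37
  crew travel cost 127, fixed 41 → total 168.
Compare {W1, W3, W4}: crew travel cost 106 + fixed 75 = 181.
Compare {W4}: crew travel cost 169 + fixed 14 = 183.
Compare {W2, W3, W4}: crew travel cost 127 + fixed 57 = 184.
All other subsets cost ≥ 181. Minimum total cost: 168.

168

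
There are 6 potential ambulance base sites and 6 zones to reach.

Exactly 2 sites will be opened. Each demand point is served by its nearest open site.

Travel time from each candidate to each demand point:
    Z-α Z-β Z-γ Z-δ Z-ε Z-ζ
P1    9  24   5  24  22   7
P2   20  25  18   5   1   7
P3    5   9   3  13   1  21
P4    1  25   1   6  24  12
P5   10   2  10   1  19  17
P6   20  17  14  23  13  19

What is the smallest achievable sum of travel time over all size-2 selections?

Open {P3, P5}.
  Z-α→P3 5, Z-β→P5 2, Z-γ→P3 3, Z-δ→P5 1, Z-ε→P3 1, Z-ζ→P5 17  ⇒ total 29.
Compare {P2, P3}: total 30.
Compare {P3, P4}: total 30.
No size-2 selection does better; minimum is 29.

29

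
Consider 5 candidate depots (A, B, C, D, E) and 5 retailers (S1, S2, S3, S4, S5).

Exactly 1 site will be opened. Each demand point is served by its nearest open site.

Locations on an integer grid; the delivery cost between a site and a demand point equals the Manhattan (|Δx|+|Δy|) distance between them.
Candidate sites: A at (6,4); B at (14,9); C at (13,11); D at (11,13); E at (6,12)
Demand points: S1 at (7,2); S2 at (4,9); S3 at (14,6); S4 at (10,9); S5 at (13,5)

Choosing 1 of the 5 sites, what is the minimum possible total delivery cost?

Open {B}.
  S1→B 14, S2→B 10, S3→B 3, S4→B 4, S5→B 5  ⇒ total 36.
Compare {A}: total 37.
Compare {C}: total 43.
No size-1 selection does better; minimum is 36.

36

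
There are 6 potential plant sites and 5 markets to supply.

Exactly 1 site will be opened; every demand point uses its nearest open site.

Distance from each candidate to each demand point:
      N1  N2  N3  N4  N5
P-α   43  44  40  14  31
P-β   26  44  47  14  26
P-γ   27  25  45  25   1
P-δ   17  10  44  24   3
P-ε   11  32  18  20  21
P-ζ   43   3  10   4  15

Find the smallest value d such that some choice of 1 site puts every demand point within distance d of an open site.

Open {P-ε}.
  Farthest demand point is N2 at distance 32 (to P-ε); all others are ≤ 32.
With {P-ζ} the worst case is 43.
With {P-α} the worst case is 44.
No size-1 selection achieves below 32.

32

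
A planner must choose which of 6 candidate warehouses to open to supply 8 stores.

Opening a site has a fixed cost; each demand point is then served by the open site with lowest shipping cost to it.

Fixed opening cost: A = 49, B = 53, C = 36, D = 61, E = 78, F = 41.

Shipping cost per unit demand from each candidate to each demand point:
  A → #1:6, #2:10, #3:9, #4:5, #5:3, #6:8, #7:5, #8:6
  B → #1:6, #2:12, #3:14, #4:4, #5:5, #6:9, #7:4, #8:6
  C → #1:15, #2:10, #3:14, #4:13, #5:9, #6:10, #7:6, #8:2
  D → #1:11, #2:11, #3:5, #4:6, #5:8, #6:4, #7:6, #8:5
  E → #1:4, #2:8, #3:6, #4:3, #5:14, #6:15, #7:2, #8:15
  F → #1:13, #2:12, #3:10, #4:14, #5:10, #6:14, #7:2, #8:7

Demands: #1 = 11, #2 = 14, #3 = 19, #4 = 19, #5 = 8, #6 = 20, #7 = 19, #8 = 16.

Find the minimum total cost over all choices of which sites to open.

697

Open {C, D, E}: assign each demand point to its cheapest open site.
  #1→E 11×4=44, #2→E 14×8=112, #3→D 19×5=95, #4→E 19×3=57, #5→D 8×8=64, #6→D 20×4=80, #7→E 19×2=38, #8→C 16×2=32
  shipping cost 522, fixed 175 → total 697.
Compare {A, C, D, E}: shipping cost 482 + fixed 224 = 706.
Compare {D, E}: shipping cost 570 + fixed 139 = 709.
Compare {A, D, E}: shipping cost 530 + fixed 188 = 718.
All other subsets cost ≥ 706. Minimum total cost: 697.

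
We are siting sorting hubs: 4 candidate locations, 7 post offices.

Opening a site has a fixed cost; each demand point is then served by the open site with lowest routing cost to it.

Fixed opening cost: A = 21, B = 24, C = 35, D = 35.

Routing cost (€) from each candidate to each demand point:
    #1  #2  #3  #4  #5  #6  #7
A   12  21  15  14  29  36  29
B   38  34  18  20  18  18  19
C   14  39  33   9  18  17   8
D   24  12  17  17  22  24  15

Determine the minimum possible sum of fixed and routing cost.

156

Open {A, C}: assign each demand point to its cheapest open site.
  #1→A 12, #2→A 21, #3→A 15, #4→C 9, #5→C 18, #6→C 17, #7→C 8
  routing cost 100, fixed 56 → total 156.
Compare {A, B}: routing cost 117 + fixed 45 = 162.
Compare {C, D}: routing cost 95 + fixed 70 = 165.
Compare {D}: routing cost 131 + fixed 35 = 166.
All other subsets cost ≥ 162. Minimum total cost: 156.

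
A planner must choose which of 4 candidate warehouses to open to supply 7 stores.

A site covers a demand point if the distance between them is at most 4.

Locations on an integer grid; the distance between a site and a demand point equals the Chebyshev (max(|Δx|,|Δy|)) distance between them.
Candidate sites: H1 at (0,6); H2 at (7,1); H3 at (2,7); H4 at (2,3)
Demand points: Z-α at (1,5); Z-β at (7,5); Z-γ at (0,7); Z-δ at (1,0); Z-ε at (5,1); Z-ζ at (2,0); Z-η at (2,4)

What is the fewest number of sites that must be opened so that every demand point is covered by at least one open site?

Coverage sets (demand points within 4 of each site):
  H1: {Z-α, Z-γ, Z-η}
  H2: {Z-β, Z-ε}
  H3: {Z-α, Z-γ, Z-η}
  H4: {Z-α, Z-γ, Z-δ, Z-ε, Z-ζ, Z-η}
No single site covers all 7 demand points.
But {H2, H4} covers everything, so the minimum is 2.

2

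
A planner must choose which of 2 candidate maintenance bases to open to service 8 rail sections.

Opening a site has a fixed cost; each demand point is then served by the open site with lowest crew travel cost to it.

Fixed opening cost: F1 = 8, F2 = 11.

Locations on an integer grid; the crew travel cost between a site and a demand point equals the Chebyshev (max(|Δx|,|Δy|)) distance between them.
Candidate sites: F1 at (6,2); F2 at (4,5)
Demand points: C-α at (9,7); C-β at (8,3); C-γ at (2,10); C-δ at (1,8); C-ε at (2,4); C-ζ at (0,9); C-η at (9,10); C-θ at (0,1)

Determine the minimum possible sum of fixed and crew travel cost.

43

Open {F2}: assign each demand point to its cheapest open site.
  C-α→F2 5, C-β→F2 4, C-γ→F2 5, C-δ→F2 3, C-ε→F2 2, C-ζ→F2 4, C-η→F2 5, C-θ→F2 4
  crew travel cost 32, fixed 11 → total 43.
Compare {F1, F2}: crew travel cost 30 + fixed 19 = 49.
Compare {F1}: crew travel cost 46 + fixed 8 = 54.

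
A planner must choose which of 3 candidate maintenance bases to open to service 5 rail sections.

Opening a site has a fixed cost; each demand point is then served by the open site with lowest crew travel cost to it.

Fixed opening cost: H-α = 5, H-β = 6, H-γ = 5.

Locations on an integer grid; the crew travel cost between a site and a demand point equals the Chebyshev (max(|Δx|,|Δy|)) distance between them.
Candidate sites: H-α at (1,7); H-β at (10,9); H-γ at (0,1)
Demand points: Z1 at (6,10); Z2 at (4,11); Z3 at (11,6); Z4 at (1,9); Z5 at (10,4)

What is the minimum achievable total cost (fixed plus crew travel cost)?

29

Open {H-α, H-β}: assign each demand point to its cheapest open site.
  Z1→H-β 4, Z2→H-α 4, Z3→H-β 3, Z4→H-α 2, Z5→H-β 5
  crew travel cost 18, fixed 11 → total 29.
Compare {H-β}: crew travel cost 27 + fixed 6 = 33.
Compare {H-α, H-β, H-γ}: crew travel cost 18 + fixed 16 = 34.
Compare {H-α}: crew travel cost 30 + fixed 5 = 35.
All other subsets cost ≥ 33. Minimum total cost: 29.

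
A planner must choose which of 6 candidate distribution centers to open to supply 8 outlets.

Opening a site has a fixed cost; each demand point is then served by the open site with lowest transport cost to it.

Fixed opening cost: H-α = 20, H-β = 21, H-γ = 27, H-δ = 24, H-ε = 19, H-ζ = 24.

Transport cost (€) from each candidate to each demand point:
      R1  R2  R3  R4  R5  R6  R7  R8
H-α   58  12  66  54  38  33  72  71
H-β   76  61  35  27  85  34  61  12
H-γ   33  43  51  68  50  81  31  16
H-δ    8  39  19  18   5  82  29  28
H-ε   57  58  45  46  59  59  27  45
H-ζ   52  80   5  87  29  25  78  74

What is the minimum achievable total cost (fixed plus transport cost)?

196

Open {H-α, H-δ}: assign each demand point to its cheapest open site.
  R1→H-δ 8, R2→H-α 12, R3→H-δ 19, R4→H-δ 18, R5→H-δ 5, R6→H-α 33, R7→H-δ 29, R8→H-δ 28
  transport cost 152, fixed 44 → total 196.
Compare {H-α, H-δ, H-ζ}: transport cost 130 + fixed 68 = 198.
Compare {H-α, H-β, H-δ}: transport cost 136 + fixed 65 = 201.
Compare {H-α, H-β, H-δ, H-ζ}: transport cost 114 + fixed 89 = 203.
All other subsets cost ≥ 198. Minimum total cost: 196.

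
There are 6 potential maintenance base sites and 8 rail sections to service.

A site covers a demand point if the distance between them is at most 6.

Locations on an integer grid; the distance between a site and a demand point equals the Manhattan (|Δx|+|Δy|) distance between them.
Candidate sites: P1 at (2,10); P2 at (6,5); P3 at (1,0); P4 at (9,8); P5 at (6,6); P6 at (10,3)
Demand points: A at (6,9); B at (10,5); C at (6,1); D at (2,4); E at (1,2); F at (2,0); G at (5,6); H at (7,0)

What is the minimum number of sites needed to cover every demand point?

2

Coverage sets (demand points within 6 of each site):
  P1: {A, D}
  P2: {A, B, C, D, G, H}
  P3: {C, D, E, F, H}
  P4: {A, B, G}
  P5: {A, B, C, D, G}
  P6: {B, C, H}
No single site covers all 8 demand points.
But {P2, P3} covers everything, so the minimum is 2.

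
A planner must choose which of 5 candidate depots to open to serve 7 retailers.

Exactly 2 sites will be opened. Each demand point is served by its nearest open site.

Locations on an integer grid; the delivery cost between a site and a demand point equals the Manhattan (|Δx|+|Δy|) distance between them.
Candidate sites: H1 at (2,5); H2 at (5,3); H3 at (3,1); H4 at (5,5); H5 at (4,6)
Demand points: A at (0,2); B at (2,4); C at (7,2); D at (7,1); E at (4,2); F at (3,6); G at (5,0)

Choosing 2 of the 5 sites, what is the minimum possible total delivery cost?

Open {H1, H2}.
  A→H1 5, B→H1 1, C→H2 3, D→H2 4, E→H2 2, F→H1 2, G→H2 3  ⇒ total 20.
Compare {H1, H3}: total 21.
Compare {H2, H5}: total 23.
No size-2 selection does better; minimum is 20.

20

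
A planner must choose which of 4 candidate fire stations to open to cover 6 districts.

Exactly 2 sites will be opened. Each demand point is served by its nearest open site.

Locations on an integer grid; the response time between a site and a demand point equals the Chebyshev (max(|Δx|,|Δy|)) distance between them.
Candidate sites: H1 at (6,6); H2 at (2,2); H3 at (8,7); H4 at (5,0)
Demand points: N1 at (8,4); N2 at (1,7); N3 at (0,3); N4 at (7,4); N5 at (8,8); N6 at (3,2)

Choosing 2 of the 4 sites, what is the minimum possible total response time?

14

Open {H1, H2}.
  N1→H1 2, N2→H1 5, N3→H2 2, N4→H1 2, N5→H1 2, N6→H2 1  ⇒ total 14.
Compare {H2, H3}: total 15.
Compare {H1, H4}: total 18.
No size-2 selection does better; minimum is 14.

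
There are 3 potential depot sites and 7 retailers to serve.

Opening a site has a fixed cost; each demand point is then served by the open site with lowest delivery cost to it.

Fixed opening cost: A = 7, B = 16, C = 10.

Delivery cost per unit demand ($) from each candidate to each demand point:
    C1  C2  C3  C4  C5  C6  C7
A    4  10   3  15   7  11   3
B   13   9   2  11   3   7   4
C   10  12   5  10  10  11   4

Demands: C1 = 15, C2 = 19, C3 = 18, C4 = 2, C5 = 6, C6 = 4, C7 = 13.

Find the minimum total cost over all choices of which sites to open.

397

Open {A, B}: assign each demand point to its cheapest open site.
  C1→A 15×4=60, C2→B 19×9=171, C3→B 18×2=36, C4→B 2×11=22, C5→B 6×3=18, C6→B 4×7=28, C7→A 13×3=39
  delivery cost 374, fixed 23 → total 397.
Compare {A, B, C}: delivery cost 372 + fixed 33 = 405.
Compare {A}: delivery cost 459 + fixed 7 = 466.
Compare {A, C}: delivery cost 449 + fixed 17 = 466.
All other subsets cost ≥ 405. Minimum total cost: 397.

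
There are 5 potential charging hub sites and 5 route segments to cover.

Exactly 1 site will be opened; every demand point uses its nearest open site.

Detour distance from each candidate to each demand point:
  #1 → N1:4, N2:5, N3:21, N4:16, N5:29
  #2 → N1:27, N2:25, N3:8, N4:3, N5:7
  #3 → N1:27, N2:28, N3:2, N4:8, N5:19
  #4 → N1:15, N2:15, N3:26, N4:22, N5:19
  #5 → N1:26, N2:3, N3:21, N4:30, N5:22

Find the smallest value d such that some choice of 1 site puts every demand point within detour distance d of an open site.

26

Open {#4}.
  Farthest demand point is N3 at detour distance 26 (to #4); all others are ≤ 26.
With {#2} the worst case is 27.
With {#3} the worst case is 28.
No size-1 selection achieves below 26.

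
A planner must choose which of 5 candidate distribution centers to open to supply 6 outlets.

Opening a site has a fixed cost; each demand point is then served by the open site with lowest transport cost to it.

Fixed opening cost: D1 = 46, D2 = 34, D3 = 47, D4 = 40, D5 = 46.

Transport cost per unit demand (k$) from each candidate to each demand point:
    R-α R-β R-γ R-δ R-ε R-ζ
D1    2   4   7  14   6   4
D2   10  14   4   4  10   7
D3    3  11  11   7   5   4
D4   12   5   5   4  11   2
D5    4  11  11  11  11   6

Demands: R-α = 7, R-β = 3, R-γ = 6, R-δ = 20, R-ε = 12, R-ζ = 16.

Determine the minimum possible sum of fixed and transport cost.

Open {D3, D4}: assign each demand point to its cheapest open site.
  R-α→D3 7×3=21, R-β→D4 3×5=15, R-γ→D4 6×5=30, R-δ→D4 20×4=80, R-ε→D3 12×5=60, R-ζ→D4 16×2=32
  transport cost 238, fixed 87 → total 325.
Compare {D1, D4}: transport cost 240 + fixed 86 = 326.
Compare {D1, D2}: transport cost 266 + fixed 80 = 346.
Compare {D2, D3, D4}: transport cost 232 + fixed 121 = 353.
All other subsets cost ≥ 326. Minimum total cost: 325.

325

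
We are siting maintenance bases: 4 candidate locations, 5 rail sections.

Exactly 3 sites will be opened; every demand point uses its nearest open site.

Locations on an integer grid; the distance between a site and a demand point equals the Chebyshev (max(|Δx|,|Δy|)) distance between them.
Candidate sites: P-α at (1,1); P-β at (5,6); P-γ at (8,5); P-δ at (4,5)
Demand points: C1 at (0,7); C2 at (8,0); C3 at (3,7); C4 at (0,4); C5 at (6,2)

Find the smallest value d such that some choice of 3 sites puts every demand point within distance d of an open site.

Open {P-α, P-β, P-γ}.
  Farthest demand point is C1 at distance 5 (to P-β); all others are ≤ 5.
With {P-α, P-β, P-δ} the worst case is 5.
With {P-α, P-γ, P-δ} the worst case is 5.
No size-3 selection achieves below 5.

5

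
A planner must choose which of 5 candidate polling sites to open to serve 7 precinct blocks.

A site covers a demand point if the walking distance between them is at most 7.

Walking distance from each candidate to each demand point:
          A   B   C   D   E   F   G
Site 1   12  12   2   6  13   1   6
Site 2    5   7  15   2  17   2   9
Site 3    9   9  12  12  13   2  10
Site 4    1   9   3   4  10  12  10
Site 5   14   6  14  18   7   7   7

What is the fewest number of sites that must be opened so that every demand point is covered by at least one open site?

Coverage sets (demand points within 7 of each site):
  Site 1: {C, D, F, G}
  Site 2: {A, B, D, F}
  Site 3: {F}
  Site 4: {A, C, D}
  Site 5: {B, E, F, G}
No single site covers all 7 demand points.
But {Site 4, Site 5} covers everything, so the minimum is 2.

2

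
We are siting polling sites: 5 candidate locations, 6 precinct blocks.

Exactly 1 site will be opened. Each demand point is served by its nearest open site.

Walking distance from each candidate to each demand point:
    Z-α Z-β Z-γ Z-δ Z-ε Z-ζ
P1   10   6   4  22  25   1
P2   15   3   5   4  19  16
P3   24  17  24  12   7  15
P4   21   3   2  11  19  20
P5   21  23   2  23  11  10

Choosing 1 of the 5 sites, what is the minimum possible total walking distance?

62

Open {P2}.
  Z-α→P2 15, Z-β→P2 3, Z-γ→P2 5, Z-δ→P2 4, Z-ε→P2 19, Z-ζ→P2 16  ⇒ total 62.
Compare {P1}: total 68.
Compare {P4}: total 76.
No size-1 selection does better; minimum is 62.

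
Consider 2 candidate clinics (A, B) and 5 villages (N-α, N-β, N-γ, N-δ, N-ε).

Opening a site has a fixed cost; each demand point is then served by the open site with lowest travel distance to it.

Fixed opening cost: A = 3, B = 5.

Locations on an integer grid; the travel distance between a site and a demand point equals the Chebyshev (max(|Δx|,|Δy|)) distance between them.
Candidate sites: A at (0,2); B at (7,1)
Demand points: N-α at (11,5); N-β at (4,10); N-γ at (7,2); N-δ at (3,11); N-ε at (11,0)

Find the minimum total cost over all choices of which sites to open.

Open {B}: assign each demand point to its cheapest open site.
  N-α→B 4, N-β→B 9, N-γ→B 1, N-δ→B 10, N-ε→B 4
  travel distance 28, fixed 5 → total 33.
Compare {A, B}: travel distance 26 + fixed 8 = 34.
Compare {A}: travel distance 46 + fixed 3 = 49.

33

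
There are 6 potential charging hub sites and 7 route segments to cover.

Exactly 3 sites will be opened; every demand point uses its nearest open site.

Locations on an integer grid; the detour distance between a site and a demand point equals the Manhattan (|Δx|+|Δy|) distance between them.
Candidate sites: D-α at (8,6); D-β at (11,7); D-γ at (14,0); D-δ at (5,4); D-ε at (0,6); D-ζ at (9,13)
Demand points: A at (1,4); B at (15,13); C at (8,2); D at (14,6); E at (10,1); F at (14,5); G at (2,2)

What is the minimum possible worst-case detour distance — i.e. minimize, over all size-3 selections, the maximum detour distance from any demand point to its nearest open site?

6

Open {D-γ, D-δ, D-ζ}.
  Farthest demand point is B at detour distance 6 (to D-ζ); all others are ≤ 6.
With {D-α, D-δ, D-ζ} the worst case is 7.
With {D-α, D-ε, D-ζ} the worst case is 7.
No size-3 selection achieves below 6.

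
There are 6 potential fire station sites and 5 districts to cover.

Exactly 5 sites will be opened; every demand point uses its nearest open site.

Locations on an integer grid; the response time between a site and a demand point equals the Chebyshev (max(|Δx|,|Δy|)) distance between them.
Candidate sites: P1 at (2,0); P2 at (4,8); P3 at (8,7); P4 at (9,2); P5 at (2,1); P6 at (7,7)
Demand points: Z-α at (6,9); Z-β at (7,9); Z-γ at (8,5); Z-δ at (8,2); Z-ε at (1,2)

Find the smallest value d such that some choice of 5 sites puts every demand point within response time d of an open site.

2

Open {P1, P2, P3, P4, P5}.
  Farthest demand point is Z-α at response time 2 (to P2); all others are ≤ 2.
With {P1, P2, P3, P4, P6} the worst case is 2.
With {P1, P2, P4, P5, P6} the worst case is 2.
No size-5 selection achieves below 2.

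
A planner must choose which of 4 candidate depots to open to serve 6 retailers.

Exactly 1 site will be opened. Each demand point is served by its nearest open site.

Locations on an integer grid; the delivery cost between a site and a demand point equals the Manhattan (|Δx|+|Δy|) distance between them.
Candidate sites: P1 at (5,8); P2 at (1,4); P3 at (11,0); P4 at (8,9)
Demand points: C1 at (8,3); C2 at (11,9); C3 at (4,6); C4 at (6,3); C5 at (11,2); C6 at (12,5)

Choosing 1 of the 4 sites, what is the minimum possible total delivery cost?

Open {P4}.
  C1→P4 6, C2→P4 3, C3→P4 7, C4→P4 8, C5→P4 10, C6→P4 8  ⇒ total 42.
Compare {P3}: total 44.
Compare {P1}: total 46.
No size-1 selection does better; minimum is 42.

42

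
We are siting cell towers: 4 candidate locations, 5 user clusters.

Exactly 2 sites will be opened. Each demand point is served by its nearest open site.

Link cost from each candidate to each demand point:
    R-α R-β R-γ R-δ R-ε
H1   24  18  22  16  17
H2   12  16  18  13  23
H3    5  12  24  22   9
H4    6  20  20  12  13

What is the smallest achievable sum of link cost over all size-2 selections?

Open {H2, H3}.
  R-α→H3 5, R-β→H3 12, R-γ→H2 18, R-δ→H2 13, R-ε→H3 9  ⇒ total 57.
Compare {H3, H4}: total 58.
Compare {H1, H3}: total 64.
No size-2 selection does better; minimum is 57.

57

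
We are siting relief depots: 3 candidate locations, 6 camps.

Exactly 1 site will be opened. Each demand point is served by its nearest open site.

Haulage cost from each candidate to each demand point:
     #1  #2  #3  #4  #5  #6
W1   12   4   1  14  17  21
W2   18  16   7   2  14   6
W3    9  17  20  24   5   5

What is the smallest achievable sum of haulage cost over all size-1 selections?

63

Open {W2}.
  #1→W2 18, #2→W2 16, #3→W2 7, #4→W2 2, #5→W2 14, #6→W2 6  ⇒ total 63.
Compare {W1}: total 69.
Compare {W3}: total 80.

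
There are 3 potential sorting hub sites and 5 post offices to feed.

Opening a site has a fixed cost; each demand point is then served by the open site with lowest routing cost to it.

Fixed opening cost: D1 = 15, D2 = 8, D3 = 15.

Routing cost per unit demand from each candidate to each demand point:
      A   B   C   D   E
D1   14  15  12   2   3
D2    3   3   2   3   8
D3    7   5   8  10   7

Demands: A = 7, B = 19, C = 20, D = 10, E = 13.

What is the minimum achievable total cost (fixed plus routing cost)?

200

Open {D1, D2}: assign each demand point to its cheapest open site.
  A→D2 7×3=21, B→D2 19×3=57, C→D2 20×2=40, D→D1 10×2=20, E→D1 13×3=39
  routing cost 177, fixed 23 → total 200.
Compare {D1, D2, D3}: routing cost 177 + fixed 38 = 215.
Compare {D2}: routing cost 252 + fixed 8 = 260.
Compare {D2, D3}: routing cost 239 + fixed 23 = 262.
All other subsets cost ≥ 215. Minimum total cost: 200.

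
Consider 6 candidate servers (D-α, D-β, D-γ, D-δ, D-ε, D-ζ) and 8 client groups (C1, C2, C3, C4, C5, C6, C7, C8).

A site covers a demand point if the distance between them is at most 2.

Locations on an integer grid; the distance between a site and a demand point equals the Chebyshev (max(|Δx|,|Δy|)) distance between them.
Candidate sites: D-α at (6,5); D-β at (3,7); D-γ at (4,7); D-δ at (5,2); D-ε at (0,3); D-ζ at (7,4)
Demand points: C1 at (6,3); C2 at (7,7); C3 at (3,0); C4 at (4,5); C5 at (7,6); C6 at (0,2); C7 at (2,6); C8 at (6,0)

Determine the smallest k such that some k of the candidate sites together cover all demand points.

Coverage sets (demand points within 2 of each site):
  D-α: {C1, C2, C4, C5}
  D-β: {C4, C7}
  D-γ: {C4, C7}
  D-δ: {C1, C3, C8}
  D-ε: {C6}
  D-ζ: {C1, C5}
No 3 sites suffice: every size-3 union leaves at least one demand point uncovered.
But {D-α, D-β, D-δ, D-ε} covers everything, so the minimum is 4.

4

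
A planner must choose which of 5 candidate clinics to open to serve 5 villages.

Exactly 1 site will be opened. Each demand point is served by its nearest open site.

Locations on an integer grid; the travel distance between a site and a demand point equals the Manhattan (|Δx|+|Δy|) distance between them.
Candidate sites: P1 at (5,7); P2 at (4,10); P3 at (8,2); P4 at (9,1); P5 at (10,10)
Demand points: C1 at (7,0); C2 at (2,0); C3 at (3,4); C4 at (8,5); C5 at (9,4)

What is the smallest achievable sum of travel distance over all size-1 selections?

24

Open {P3}.
  C1→P3 3, C2→P3 8, C3→P3 7, C4→P3 3, C5→P3 3  ⇒ total 24.
Compare {P4}: total 28.
Compare {P1}: total 36.
No size-1 selection does better; minimum is 24.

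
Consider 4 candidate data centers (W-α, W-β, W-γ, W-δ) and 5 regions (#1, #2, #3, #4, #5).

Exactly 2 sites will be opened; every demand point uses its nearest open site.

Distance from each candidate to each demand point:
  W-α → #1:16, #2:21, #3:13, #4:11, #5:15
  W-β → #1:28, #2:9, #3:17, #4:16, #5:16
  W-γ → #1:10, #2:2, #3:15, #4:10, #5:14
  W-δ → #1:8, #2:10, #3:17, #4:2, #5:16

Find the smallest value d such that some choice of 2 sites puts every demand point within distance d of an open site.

14

Open {W-α, W-γ}.
  Farthest demand point is #5 at distance 14 (to W-γ); all others are ≤ 14.
With {W-α, W-δ} the worst case is 15.
With {W-β, W-γ} the worst case is 15.
No size-2 selection achieves below 14.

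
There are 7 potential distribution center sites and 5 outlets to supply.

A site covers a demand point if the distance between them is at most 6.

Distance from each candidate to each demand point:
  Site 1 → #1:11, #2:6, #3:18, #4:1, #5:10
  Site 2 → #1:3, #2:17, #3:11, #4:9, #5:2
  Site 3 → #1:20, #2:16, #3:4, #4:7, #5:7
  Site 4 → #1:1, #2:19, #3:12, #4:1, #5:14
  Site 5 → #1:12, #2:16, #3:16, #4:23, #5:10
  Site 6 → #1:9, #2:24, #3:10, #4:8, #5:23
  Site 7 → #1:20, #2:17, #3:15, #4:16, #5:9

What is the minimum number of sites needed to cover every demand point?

Coverage sets (demand points within 6 of each site):
  Site 1: {#2, #4}
  Site 2: {#1, #5}
  Site 3: {#3}
  Site 4: {#1, #4}
  Site 5: {}
  Site 6: {}
  Site 7: {}
No 2 sites suffice: every size-2 union leaves at least one demand point uncovered.
But {Site 1, Site 2, Site 3} covers everything, so the minimum is 3.

3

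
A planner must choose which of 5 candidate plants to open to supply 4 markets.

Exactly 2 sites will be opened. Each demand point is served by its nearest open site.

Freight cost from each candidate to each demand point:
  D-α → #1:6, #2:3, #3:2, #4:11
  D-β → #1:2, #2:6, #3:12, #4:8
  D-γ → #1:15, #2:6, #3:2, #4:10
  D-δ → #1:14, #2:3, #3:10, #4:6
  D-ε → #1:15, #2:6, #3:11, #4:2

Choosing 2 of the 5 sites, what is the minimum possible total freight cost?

13

Open {D-α, D-ε}.
  #1→D-α 6, #2→D-α 3, #3→D-α 2, #4→D-ε 2  ⇒ total 13.
Compare {D-α, D-β}: total 15.
Compare {D-α, D-δ}: total 17.
No size-2 selection does better; minimum is 13.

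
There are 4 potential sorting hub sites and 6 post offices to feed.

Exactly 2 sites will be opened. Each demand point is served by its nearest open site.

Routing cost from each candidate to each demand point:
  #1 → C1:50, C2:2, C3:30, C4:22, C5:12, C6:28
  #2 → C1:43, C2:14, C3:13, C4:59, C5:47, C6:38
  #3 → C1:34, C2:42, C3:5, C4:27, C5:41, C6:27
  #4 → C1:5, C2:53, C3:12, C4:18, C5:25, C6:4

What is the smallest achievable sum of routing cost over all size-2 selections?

Open {#1, #4}.
  C1→#4 5, C2→#1 2, C3→#4 12, C4→#4 18, C5→#1 12, C6→#4 4  ⇒ total 53.
Compare {#2, #4}: total 78.
Compare {#3, #4}: total 99.
No size-2 selection does better; minimum is 53.

53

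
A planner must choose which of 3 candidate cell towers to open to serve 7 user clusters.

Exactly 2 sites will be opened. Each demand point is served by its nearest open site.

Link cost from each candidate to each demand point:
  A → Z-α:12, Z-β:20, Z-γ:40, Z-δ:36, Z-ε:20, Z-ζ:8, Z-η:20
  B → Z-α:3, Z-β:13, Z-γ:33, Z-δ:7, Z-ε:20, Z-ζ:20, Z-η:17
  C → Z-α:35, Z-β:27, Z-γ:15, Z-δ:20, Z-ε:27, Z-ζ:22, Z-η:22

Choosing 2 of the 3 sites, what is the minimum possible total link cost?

95

Open {B, C}.
  Z-α→B 3, Z-β→B 13, Z-γ→C 15, Z-δ→B 7, Z-ε→B 20, Z-ζ→B 20, Z-η→B 17  ⇒ total 95.
Compare {A, B}: total 101.
Compare {A, C}: total 115.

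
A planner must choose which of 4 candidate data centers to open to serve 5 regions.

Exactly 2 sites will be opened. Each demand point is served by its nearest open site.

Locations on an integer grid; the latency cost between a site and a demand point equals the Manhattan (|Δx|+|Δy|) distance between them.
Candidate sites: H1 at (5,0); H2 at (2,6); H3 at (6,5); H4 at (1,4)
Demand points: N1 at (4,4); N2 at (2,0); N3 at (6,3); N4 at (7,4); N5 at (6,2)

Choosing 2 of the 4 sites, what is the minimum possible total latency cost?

13

Open {H1, H3}.
  N1→H3 3, N2→H1 3, N3→H3 2, N4→H3 2, N5→H1 3  ⇒ total 13.
Compare {H3, H4}: total 15.
Compare {H2, H3}: total 16.
No size-2 selection does better; minimum is 13.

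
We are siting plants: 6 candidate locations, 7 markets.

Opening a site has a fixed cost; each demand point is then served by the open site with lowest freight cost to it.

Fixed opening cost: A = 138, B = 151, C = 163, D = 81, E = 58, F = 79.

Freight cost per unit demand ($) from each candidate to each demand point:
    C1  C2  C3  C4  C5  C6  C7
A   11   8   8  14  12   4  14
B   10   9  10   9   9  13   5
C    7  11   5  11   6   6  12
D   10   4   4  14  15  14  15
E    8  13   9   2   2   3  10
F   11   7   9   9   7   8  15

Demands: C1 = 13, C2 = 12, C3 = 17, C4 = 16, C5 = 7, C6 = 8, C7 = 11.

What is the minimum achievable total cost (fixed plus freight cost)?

539

Open {D, E}: assign each demand point to its cheapest open site.
  C1→E 13×8=104, C2→D 12×4=48, C3→D 17×4=68, C4→E 16×2=32, C5→E 7×2=14, C6→E 8×3=24, C7→E 11×10=110
  freight cost 400, fixed 139 → total 539.
Compare {D, E, F}: freight cost 400 + fixed 218 = 618.
Compare {B, D, E}: freight cost 345 + fixed 290 = 635.
Compare {E}: freight cost 593 + fixed 58 = 651.
All other subsets cost ≥ 618. Minimum total cost: 539.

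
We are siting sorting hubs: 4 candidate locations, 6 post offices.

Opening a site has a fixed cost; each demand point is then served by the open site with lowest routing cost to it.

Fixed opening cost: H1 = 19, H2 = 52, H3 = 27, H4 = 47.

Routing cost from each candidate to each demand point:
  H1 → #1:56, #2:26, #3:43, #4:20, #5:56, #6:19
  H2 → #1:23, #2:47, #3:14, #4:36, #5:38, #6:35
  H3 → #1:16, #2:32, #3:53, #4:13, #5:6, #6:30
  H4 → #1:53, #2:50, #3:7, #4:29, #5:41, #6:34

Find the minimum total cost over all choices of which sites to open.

169

Open {H1, H3}: assign each demand point to its cheapest open site.
  #1→H3 16, #2→H1 26, #3→H1 43, #4→H3 13, #5→H3 6, #6→H1 19
  routing cost 123, fixed 46 → total 169.
Compare {H3}: routing cost 150 + fixed 27 = 177.
Compare {H3, H4}: routing cost 104 + fixed 74 = 178.
Compare {H1, H3, H4}: routing cost 87 + fixed 93 = 180.
All other subsets cost ≥ 177. Minimum total cost: 169.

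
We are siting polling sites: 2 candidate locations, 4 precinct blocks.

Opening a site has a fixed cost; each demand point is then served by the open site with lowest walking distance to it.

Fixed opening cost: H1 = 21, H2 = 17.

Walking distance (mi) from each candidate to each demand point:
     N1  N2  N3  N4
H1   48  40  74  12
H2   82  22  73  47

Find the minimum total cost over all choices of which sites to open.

193

Open {H1, H2}: assign each demand point to its cheapest open site.
  N1→H1 48, N2→H2 22, N3→H2 73, N4→H1 12
  walking distance 155, fixed 38 → total 193.
Compare {H1}: walking distance 174 + fixed 21 = 195.
Compare {H2}: walking distance 224 + fixed 17 = 241.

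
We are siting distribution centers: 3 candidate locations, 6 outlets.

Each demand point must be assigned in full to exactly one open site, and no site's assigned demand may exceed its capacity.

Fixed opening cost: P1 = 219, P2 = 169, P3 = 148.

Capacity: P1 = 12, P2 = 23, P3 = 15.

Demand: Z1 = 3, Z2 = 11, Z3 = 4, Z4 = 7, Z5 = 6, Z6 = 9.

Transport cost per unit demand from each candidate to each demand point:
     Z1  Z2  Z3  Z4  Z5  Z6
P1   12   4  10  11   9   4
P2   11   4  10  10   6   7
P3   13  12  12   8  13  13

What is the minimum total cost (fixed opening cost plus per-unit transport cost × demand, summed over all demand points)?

Open {P1, P2, P3}; cheapest assignment that respects the capacities:
  P1 (cap 12, load 12): Z1, Z6 — cost 3×12 + 9×4 = 72
  P2 (cap 23, load 21): Z2, Z3, Z5 — cost 11×4 + 4×10 + 6×6 = 120
  P3 (cap 15, load 7): Z4 — cost 7×8 = 56
  Shipping 248, fixed 536 → total 784.
  Any other capacity-feasible assignment to {P1, P2, P3} ships for at least 248.
Total demand is 40 and no other set of sites has combined capacity ≥ 40, so {P1, P2, P3} is the only feasible choice of open sites. Minimum: 784.

784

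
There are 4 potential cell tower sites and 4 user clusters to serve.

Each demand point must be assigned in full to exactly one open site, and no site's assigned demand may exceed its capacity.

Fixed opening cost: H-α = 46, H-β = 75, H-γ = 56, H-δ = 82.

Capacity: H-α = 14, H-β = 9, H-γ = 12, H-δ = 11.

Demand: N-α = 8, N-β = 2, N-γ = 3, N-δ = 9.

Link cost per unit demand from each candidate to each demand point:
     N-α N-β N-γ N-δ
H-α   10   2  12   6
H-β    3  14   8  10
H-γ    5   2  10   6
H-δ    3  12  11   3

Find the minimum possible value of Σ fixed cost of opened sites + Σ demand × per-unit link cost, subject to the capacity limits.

230

Open {H-α, H-γ}; cheapest assignment that respects the capacities:
  H-α (cap 14, load 11): N-β, N-δ — cost 2×2 + 9×6 = 58
  H-γ (cap 12, load 11): N-α, N-γ — cost 8×5 + 3×10 = 70
  Shipping 128, fixed 102 → total 230.
  Any other capacity-feasible assignment to {H-α, H-γ} ships for at least 128.
Compare {H-α, H-β}: its best feasible assignment gives total 239.
Compare {H-α, H-δ}: its best feasible assignment gives total 243.
Every other set of open sites that can feasibly serve all demand totals ≥ 239 even under its best assignment. Minimum: 230.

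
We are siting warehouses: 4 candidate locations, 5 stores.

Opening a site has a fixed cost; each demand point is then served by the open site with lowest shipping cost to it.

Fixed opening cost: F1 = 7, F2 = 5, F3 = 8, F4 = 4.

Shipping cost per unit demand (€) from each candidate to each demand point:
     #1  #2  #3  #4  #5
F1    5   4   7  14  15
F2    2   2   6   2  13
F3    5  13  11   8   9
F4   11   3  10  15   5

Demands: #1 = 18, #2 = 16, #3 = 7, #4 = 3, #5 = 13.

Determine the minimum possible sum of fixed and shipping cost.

Open {F2, F4}: assign each demand point to its cheapest open site.
  #1→F2 18×2=36, #2→F2 16×2=32, #3→F2 7×6=42, #4→F2 3×2=6, #5→F4 13×5=65
  shipping cost 181, fixed 9 → total 190.
Compare {F1, F2, F4}: shipping cost 181 + fixed 16 = 197.
Compare {F2, F3, F4}: shipping cost 181 + fixed 17 = 198.
Compare {F1, F2, F3, F4}: shipping cost 181 + fixed 24 = 205.
All other subsets cost ≥ 197. Minimum total cost: 190.

190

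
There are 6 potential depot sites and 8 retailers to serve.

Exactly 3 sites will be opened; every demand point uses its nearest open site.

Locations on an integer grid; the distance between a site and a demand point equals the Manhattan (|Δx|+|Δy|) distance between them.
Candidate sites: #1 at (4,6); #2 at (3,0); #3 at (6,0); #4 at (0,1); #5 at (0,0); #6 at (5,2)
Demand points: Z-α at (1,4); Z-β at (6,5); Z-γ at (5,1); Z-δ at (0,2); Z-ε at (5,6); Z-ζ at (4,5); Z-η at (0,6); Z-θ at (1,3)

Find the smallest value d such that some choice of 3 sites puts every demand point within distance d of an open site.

4

Open {#1, #2, #4}.
  Farthest demand point is Z-α at distance 4 (to #4); all others are ≤ 4.
With {#1, #3, #4} the worst case is 4.
With {#1, #4, #6} the worst case is 4.
No size-3 selection achieves below 4.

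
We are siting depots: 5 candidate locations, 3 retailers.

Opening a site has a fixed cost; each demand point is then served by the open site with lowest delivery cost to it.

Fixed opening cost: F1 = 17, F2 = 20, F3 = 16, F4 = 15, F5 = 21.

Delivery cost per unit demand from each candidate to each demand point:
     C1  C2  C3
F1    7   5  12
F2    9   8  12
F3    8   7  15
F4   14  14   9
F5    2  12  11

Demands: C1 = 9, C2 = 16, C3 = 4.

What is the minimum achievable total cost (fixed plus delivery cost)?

Open {F1, F5}: assign each demand point to its cheapest open site.
  C1→F5 9×2=18, C2→F1 16×5=80, C3→F5 4×11=44
  delivery cost 142, fixed 38 → total 180.
Compare {F1, F4, F5}: delivery cost 134 + fixed 53 = 187.
Compare {F1, F3, F5}: delivery cost 142 + fixed 54 = 196.
Compare {F1, F2, F5}: delivery cost 142 + fixed 58 = 200.
All other subsets cost ≥ 187. Minimum total cost: 180.

180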